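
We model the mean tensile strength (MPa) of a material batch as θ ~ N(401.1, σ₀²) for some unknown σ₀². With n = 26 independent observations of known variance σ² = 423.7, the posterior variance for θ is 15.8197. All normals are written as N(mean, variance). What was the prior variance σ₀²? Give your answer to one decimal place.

Posterior precision equals prior precision plus data precision: 1/σ_n² = 1/σ₀² + n/σ².
So 1/σ₀² = 1/15.8197 − 26/423.7 = 0.063212 − 0.061364 = 0.001848.
Hence σ₀² = 1/0.001848 ≈ 541.1.

σ₀² = 541.1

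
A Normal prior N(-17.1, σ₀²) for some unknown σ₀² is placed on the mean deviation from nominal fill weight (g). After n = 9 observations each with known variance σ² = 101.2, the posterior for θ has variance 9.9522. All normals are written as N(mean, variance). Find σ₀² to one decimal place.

σ₀² = 86.6

For the Normal–Normal model with known σ², precisions add: τ_n = τ₀ + n/σ².
So 1/σ₀² = 1/9.9522 − 9/101.2 = 0.100480 − 0.088933 = 0.011547.
Hence σ₀² = 1/0.011547 ≈ 86.6.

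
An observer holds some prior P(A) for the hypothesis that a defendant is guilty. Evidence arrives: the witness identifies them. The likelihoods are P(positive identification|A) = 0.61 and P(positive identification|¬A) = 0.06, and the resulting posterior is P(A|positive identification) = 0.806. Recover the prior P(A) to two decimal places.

P(A) = 0.29

In odds form, posterior odds = prior odds × likelihood ratio, so prior odds = posterior odds ÷ LR.
Posterior odds = 0.806/(1−0.806) = 4.1546. LR = 0.61/0.06 = 10.1667.
Prior odds = 4.1546/10.1667 = 0.4086, so P(A) = 0.4086/(1+0.4086) ≈ 0.29.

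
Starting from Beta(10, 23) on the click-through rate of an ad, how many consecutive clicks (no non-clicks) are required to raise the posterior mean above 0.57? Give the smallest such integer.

After k clicks and 0 non-clicks the posterior is Beta(10+k, 23), with mean (10+k)/(10+23+k).
Set (10+k)/(33+k) > 0.57 and solve: k > (0.57·33 − 10)/(1 − 0.57) = 20.488.
The smallest integer exceeding 20.488 is 21.

k = 21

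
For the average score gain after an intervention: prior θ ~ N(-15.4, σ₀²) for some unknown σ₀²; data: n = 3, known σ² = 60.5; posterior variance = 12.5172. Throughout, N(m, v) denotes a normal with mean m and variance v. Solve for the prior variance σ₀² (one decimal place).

σ₀² = 33.0

Posterior precision equals prior precision plus data precision: 1/σ_n² = 1/σ₀² + n/σ².
So 1/σ₀² = 1/12.5172 − 3/60.5 = 0.079890 − 0.049587 = 0.030303.
Hence σ₀² = 1/0.030303 ≈ 33.0.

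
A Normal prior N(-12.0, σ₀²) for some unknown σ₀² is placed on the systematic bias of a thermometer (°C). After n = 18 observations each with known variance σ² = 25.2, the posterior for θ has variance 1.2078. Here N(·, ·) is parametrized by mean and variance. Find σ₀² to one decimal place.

σ₀² = 8.8

For the Normal–Normal model with known σ², precisions add: τ_n = τ₀ + n/σ².
So 1/σ₀² = 1/1.2078 − 18/25.2 = 0.827952 − 0.714286 = 0.113666.
Hence σ₀² = 1/0.113666 ≈ 8.8.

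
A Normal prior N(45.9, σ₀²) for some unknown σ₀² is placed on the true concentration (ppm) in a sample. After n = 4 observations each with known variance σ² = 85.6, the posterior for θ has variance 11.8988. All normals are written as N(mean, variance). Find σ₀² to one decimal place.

For the Normal–Normal model with known σ², precisions add: τ_n = τ₀ + n/σ².
So 1/σ₀² = 1/11.8988 − 4/85.6 = 0.084042 − 0.046729 = 0.037313.
Hence σ₀² = 1/0.037313 ≈ 26.8.

σ₀² = 26.8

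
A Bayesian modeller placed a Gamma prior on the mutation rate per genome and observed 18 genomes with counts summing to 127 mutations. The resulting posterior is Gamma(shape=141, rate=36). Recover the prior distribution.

Gamma(shape=14, rate=18)

Gamma–Poisson conjugacy: posterior shape = α + Σxᵢ, posterior rate = β + n.
So α = 141 − 127 = 14 and β = 36 − 18 = 18.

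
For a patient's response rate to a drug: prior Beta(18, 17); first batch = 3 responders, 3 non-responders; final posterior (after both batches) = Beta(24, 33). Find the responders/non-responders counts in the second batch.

Sequential conjugate updates are equivalent to a single update on the pooled data, so total successes = posterior α − prior α and total failures = posterior β − prior β.
Total across both batches: 24−18=6 responders, 33−17=16 non-responders.
Subtract the first batch: 6−3=3 responders and 16−3=13 non-responders.

3 responders and 13 non-responders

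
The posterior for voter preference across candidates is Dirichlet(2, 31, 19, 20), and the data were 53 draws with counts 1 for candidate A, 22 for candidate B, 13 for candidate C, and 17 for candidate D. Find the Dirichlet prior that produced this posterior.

For a Dirichlet(α) prior with multinomial counts c, the posterior is Dirichlet(α + c) componentwise.
Subtract each count from the matching posterior parameter: 2−1=1, 31−22=9, 19−13=6, 20−17=3.

Dirichlet(1, 9, 6, 3)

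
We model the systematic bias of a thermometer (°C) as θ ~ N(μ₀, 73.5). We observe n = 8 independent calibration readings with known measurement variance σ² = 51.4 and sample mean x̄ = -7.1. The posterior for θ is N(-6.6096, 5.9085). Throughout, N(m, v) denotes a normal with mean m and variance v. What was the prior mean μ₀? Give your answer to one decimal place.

μ₀ = -1.0

With known observation variance, the Normal–Normal posterior has precision τ_n = τ₀ + n/σ² and mean μ_n = (τ₀μ₀ + (n/σ²)x̄)/τ_n.
Here τ₀ = 1/73.5 = 0.013605 and τ_data = 8/51.4 = 0.155642, so τ_n = 0.169247.
Rearranging for μ₀: μ₀ = (μ_n·τ_n − τ_data·x̄)/τ₀ = (-6.6096·0.169247 − 0.155642·-7.1) / 0.013605 = -0.013597/0.013605 ≈ -1.0.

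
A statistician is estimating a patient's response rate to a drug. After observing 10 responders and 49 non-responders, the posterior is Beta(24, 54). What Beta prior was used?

Beta(14, 5)

A Beta(a, b) prior with s successes and f failures in binomial data gives a Beta(a+s, b+f) posterior.
Subtract the data counts: 24−10=14, 54−49=5.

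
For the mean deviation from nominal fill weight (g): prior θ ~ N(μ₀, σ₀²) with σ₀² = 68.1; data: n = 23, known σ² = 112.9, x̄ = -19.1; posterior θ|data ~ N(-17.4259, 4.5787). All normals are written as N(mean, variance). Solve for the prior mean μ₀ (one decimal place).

μ₀ = 5.8

The posterior mean is a precision-weighted average: μ_n = (τ₀μ₀ + τ_data·x̄)/(τ₀+τ_data), with τ₀=1/σ₀² and τ_data=n/σ².
Here τ₀ = 1/68.1 = 0.014684 and τ_data = 23/112.9 = 0.203720, so τ_n = 0.218404.
Rearranging for μ₀: μ₀ = (μ_n·τ_n − τ_data·x̄)/τ₀ = (-17.4259·0.218404 − 0.203720·-19.1) / 0.014684 = 0.085166/0.014684 ≈ 5.8.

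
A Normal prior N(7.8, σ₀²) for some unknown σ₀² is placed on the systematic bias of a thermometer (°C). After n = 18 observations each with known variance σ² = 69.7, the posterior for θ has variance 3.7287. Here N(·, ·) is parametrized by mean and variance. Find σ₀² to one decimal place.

σ₀² = 100.6

Posterior precision equals prior precision plus data precision: 1/σ_n² = 1/σ₀² + n/σ².
So 1/σ₀² = 1/3.7287 − 18/69.7 = 0.268190 − 0.258250 = 0.009940.
Hence σ₀² = 1/0.009940 ≈ 100.6.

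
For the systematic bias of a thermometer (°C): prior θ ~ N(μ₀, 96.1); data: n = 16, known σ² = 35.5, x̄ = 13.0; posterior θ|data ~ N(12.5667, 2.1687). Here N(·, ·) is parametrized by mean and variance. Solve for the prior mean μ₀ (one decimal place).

With known observation variance, the Normal–Normal posterior has precision τ_n = τ₀ + n/σ² and mean μ_n = (τ₀μ₀ + (n/σ²)x̄)/τ_n.
Here τ₀ = 1/96.1 = 0.010406 and τ_data = 16/35.5 = 0.450704, so τ_n = 0.461110.
Rearranging for μ₀: μ₀ = (μ_n·τ_n − τ_data·x̄)/τ₀ = (12.5667·0.461110 − 0.450704·13.0) / 0.010406 = -0.064521/0.010406 ≈ -6.2.

μ₀ = -6.2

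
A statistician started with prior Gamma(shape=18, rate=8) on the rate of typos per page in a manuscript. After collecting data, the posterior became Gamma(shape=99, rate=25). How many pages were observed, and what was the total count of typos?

n = 17 pages with total 81 typos

A Gamma(α, β) prior (rate parametrization) on a Poisson rate with n observations summing to S gives posterior Gamma(α+S, β+n).
Matching: Σxᵢ = 99 − 18 = 81 and n = 25 − 8 = 17.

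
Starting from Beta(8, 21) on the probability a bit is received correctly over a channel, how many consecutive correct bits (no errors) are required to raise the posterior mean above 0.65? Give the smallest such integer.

k = 32

After k correct bits and 0 errors the posterior is Beta(8+k, 21), with mean (8+k)/(8+21+k).
Set (8+k)/(29+k) > 0.65 and solve: k > (0.65·29 − 8)/(1 − 0.65) = 31.000.
The smallest integer exceeding 31.000 is 32.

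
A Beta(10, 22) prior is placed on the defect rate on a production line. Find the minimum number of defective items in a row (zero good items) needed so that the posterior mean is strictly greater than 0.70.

k = 42

After k defective items and 0 good items the posterior is Beta(10+k, 22), with mean (10+k)/(10+22+k).
Set (10+k)/(32+k) > 0.70 and solve: k > (0.70·32 − 10)/(1 − 0.70) = 41.333.
The smallest integer exceeding 41.333 is 42, and checking k=42: (52)/(74) = 0.7027 > 0.70.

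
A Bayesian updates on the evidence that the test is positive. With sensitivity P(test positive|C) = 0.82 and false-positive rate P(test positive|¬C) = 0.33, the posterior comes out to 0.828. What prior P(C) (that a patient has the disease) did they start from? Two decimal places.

P(C) = 0.66

Bayes' rule in odds form gives O(C|E) = O(C)·[P(E|C)/P(E|¬C)], hence O(C) = O(C|E)/LR.
Posterior odds = 0.828/(1−0.828) = 4.8140. LR = 0.82/0.33 = 2.4848.
Prior odds = 4.8140/2.4848 = 1.9374, so P(C) = 1.9374/(1+1.9374) ≈ 0.66.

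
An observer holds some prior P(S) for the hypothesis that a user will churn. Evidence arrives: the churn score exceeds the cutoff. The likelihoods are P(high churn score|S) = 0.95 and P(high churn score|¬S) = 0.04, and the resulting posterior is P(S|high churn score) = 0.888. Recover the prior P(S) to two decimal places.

P(S) = 0.25

In odds form, posterior odds = prior odds × likelihood ratio, so prior odds = posterior odds ÷ LR.
Posterior odds = 0.888/(1−0.888) = 7.9286. LR = 0.95/0.04 = 23.7500.
Prior odds = 7.9286/23.7500 = 0.3338, so P(S) = 0.3338/(1+0.3338) ≈ 0.25.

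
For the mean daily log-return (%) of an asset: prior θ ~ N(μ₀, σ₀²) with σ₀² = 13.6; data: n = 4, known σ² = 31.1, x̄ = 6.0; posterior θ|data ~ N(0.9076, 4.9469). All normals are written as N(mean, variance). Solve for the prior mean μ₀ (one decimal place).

With known observation variance, the Normal–Normal posterior has precision τ_n = τ₀ + n/σ² and mean μ_n = (τ₀μ₀ + (n/σ²)x̄)/τ_n.
Here τ₀ = 1/13.6 = 0.073529 and τ_data = 4/31.1 = 0.128617, so τ_n = 0.202146.
Rearranging for μ₀: μ₀ = (μ_n·τ_n − τ_data·x̄)/τ₀ = (0.9076·0.202146 − 0.128617·6.0) / 0.073529 = -0.588234/0.073529 ≈ -8.0.

μ₀ = -8.0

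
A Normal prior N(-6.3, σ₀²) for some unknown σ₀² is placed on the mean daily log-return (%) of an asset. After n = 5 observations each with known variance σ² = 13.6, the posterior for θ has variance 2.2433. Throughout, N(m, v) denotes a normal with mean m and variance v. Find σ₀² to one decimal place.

For the Normal–Normal model with known σ², precisions add: τ_n = τ₀ + n/σ².
So 1/σ₀² = 1/2.2433 − 5/13.6 = 0.445772 − 0.367647 = 0.078125.
Hence σ₀² = 1/0.078125 ≈ 12.8.

σ₀² = 12.8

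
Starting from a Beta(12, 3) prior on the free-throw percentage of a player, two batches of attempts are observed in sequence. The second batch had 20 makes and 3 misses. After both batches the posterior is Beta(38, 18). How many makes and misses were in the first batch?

Because Beta–binomial updating is additive in the counts, the combined data contributed (α_post−α_prior, β_post−β_prior) successes and failures.
Total across both batches: 38−12=26 makes, 18−3=15 misses.
Subtract the second batch: 26−20=6 makes and 15−3=12 misses.

6 makes and 12 misses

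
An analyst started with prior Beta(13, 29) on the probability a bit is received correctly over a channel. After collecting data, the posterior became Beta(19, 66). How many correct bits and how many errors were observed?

6 correct bits and 37 errors

A Beta(α, β) prior with s successes and f failures in binomial data gives a Beta(α+s, β+f) posterior.
Match parameters: s=19−13=6, f=66−29=37.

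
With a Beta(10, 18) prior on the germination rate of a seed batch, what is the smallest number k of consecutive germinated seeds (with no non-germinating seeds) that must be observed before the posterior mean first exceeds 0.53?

After k germinated seeds and 0 non-germinating seeds the posterior is Beta(10+k, 18), with mean (10+k)/(10+18+k).
Set (10+k)/(28+k) > 0.53 and solve: k > (0.53·28 − 10)/(1 − 0.53) = 10.298.
The smallest integer exceeding 10.298 is 11, and checking k=11: (21)/(39) = 0.5385 > 0.53.

k = 11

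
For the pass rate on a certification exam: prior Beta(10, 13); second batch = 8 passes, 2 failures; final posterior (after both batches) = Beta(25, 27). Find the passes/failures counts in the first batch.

7 passes and 12 failures

Because Beta–binomial updating is additive in the counts, the combined data contributed (α_post−α_prior, β_post−β_prior) successes and failures.
Total across both batches: 25−10=15 passes, 27−13=14 failures.
Subtract the second batch: 15−8=7 passes and 14−2=12 failures.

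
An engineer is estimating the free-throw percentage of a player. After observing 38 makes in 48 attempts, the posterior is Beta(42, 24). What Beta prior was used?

A Beta(a, b) prior with s successes and f failures in binomial data gives a Beta(a+s, b+f) posterior.
Subtract the data counts: 42−38=4, 24−10=14.

Beta(4, 14)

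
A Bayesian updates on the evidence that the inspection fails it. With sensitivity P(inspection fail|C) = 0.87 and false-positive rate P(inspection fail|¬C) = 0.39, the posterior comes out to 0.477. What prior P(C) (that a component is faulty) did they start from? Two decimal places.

P(C) = 0.29

Bayes' rule in odds form gives O(C|E) = O(C)·[P(E|C)/P(E|¬C)], hence O(C) = O(C|E)/LR.
Posterior odds = 0.477/(1−0.477) = 0.9120. LR = 0.87/0.39 = 2.2308.
Prior odds = 0.9120/2.2308 = 0.4088, so P(C) = 0.4088/(1+0.4088) ≈ 0.29.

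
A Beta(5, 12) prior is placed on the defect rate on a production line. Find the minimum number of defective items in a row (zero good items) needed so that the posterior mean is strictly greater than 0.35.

k = 2

After k defective items and 0 good items the posterior is Beta(5+k, 12), with mean (5+k)/(5+12+k).
Set (5+k)/(17+k) > 0.35 and solve: k > (0.35·17 − 5)/(1 − 0.35) = 1.462.
The smallest integer exceeding 1.462 is 2, and checking k=2: (7)/(19) = 0.3684 > 0.35.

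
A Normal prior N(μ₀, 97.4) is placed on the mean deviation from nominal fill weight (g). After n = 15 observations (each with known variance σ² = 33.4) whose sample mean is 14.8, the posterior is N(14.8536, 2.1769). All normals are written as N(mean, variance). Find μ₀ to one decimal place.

μ₀ = 17.2

The posterior mean is a precision-weighted average: μ_n = (τ₀μ₀ + τ_data·x̄)/(τ₀+τ_data), with τ₀=1/σ₀² and τ_data=n/σ².
Here τ₀ = 1/97.4 = 0.010267 and τ_data = 15/33.4 = 0.449102, so τ_n = 0.459369.
Rearranging for μ₀: μ₀ = (μ_n·τ_n − τ_data·x̄)/τ₀ = (14.8536·0.459369 − 0.449102·14.8) / 0.010267 = 0.176574/0.010267 ≈ 17.2.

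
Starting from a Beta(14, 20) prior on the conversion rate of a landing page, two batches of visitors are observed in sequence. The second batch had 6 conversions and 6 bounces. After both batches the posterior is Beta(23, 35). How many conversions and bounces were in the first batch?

Sequential conjugate updates are equivalent to a single update on the pooled data, so total successes = posterior α − prior α and total failures = posterior β − prior β.
Total across both batches: 23−14=9 conversions, 35−20=15 bounces.
Subtract the second batch: 9−6=3 conversions and 15−6=9 bounces.

3 conversions and 9 bounces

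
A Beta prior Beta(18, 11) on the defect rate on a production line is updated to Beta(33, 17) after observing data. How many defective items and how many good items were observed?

15 defective items and 6 good items

Beta is conjugate to the binomial likelihood: posterior = Beta(a+s, b+f).
So s = 33 − 18 = 15 and f = 17 − 11 = 6.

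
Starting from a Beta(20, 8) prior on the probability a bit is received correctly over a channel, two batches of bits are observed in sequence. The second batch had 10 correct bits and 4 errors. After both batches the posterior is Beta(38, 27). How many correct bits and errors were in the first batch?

8 correct bits and 15 errors

Because Beta–binomial updating is additive in the counts, the combined data contributed (α_post−α_prior, β_post−β_prior) successes and failures.
Total across both batches: 38−20=18 correct bits, 27−8=19 errors.
Subtract the second batch: 18−10=8 correct bits and 19−4=15 errors.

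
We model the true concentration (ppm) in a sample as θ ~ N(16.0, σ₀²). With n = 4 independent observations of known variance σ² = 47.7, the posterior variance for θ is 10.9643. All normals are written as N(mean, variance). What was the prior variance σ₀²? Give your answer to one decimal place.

σ₀² = 136.1

For the Normal–Normal model with known σ², precisions add: τ_n = τ₀ + n/σ².
So 1/σ₀² = 1/10.9643 − 4/47.7 = 0.091205 − 0.083857 = 0.007348.
Hence σ₀² = 1/0.007348 ≈ 136.1.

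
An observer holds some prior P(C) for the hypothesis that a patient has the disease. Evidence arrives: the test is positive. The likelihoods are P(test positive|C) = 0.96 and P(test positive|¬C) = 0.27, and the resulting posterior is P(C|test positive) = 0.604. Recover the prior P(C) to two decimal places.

Bayes' rule in odds form gives O(C|E) = O(C)·[P(E|C)/P(E|¬C)], hence O(C) = O(C|E)/LR.
Posterior odds = 0.604/(1−0.604) = 1.5253. LR = 0.96/0.27 = 3.5556.
Prior odds = 1.5253/3.5556 = 0.4290, so P(C) = 0.4290/(1+0.4290) ≈ 0.30.

P(C) = 0.30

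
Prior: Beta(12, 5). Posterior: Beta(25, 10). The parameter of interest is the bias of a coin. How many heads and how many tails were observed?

13 heads and 5 tails

Beta is conjugate to the binomial likelihood: posterior = Beta(α+s, β+f).
So s = 25 − 12 = 13 and f = 10 − 5 = 5.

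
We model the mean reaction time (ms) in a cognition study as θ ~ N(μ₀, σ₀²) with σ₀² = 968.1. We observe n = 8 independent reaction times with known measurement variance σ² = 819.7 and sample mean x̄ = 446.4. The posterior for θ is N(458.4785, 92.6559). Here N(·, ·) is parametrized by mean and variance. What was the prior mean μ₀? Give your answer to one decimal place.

The posterior mean is a precision-weighted average: μ_n = (τ₀μ₀ + τ_data·x̄)/(τ₀+τ_data), with τ₀=1/σ₀² and τ_data=n/σ².
Here τ₀ = 1/968.1 = 0.001033 and τ_data = 8/819.7 = 0.009760, so τ_n = 0.010793.
Rearranging for μ₀: μ₀ = (μ_n·τ_n − τ_data·x̄)/τ₀ = (458.4785·0.010793 − 0.009760·446.4) / 0.001033 = 0.591494/0.001033 ≈ 572.6.

μ₀ = 572.6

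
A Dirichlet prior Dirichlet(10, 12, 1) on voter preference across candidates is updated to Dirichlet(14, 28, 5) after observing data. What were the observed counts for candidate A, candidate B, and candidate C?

counts (4, 16, 4)

For a Dirichlet(α) prior with multinomial counts c, the posterior is Dirichlet(α + c) componentwise.
Counts are posterior − prior componentwise: 14−10=4, 28−12=16, 5−1=4.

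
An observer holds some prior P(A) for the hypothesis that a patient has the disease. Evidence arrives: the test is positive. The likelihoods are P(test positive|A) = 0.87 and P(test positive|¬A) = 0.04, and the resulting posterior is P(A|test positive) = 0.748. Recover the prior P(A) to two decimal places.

P(A) = 0.12

Bayes' rule in odds form gives O(A|E) = O(A)·[P(E|A)/P(E|¬A)], hence O(A) = O(A|E)/LR.
Posterior odds = 0.748/(1−0.748) = 2.9683. LR = 0.87/0.04 = 21.7500.
Prior odds = 2.9683/21.7500 = 0.1365, so P(A) = 0.1365/(1+0.1365) ≈ 0.12.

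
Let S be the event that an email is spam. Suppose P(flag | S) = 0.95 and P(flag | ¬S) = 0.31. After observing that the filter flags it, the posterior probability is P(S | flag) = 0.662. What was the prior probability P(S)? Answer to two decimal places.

Bayes' rule in odds form gives O(S|E) = O(S)·[P(E|S)/P(E|¬S)], hence O(S) = O(S|E)/LR.
Posterior odds = 0.662/(1−0.662) = 1.9586. LR = 0.95/0.31 = 3.0645.
Prior odds = 1.9586/3.0645 = 0.6391, so P(S) = 0.6391/(1+0.6391) ≈ 0.39.

P(S) = 0.39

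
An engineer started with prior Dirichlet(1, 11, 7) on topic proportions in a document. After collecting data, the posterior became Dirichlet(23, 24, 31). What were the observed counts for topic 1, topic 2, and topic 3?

counts (22, 13, 24)

For a Dirichlet(α) prior with multinomial counts c, the posterior is Dirichlet(α + c) componentwise.
Counts are posterior − prior componentwise: 23−1=22, 24−11=13, 31−7=24.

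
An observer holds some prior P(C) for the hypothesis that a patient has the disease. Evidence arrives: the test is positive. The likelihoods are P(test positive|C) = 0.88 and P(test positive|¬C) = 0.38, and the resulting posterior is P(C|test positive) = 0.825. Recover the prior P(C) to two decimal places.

P(C) = 0.67

In odds form, posterior odds = prior odds × likelihood ratio, so prior odds = posterior odds ÷ LR.
Posterior odds = 0.825/(1−0.825) = 4.7143. LR = 0.88/0.38 = 2.3158.
Prior odds = 4.7143/2.3158 = 2.0357, so P(C) = 2.0357/(1+2.0357) ≈ 0.67.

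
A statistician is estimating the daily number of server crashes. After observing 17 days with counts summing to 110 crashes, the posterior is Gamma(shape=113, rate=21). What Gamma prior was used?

Gamma–Poisson conjugacy: posterior shape = α + Σxᵢ, posterior rate = β + n.
So α = 113 − 110 = 3 and β = 21 − 17 = 4.

Gamma(shape=3, rate=4)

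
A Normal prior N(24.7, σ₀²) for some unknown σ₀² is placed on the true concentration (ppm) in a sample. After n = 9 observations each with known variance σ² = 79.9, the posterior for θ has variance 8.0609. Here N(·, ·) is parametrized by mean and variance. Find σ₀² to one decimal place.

σ₀² = 87.6

Posterior precision equals prior precision plus data precision: 1/σ_n² = 1/σ₀² + n/σ².
So 1/σ₀² = 1/8.0609 − 9/79.9 = 0.124056 − 0.112641 = 0.011415.
Hence σ₀² = 1/0.011415 ≈ 87.6.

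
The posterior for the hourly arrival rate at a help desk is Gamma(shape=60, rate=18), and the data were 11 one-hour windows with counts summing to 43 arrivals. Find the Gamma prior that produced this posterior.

Gamma–Poisson conjugacy: posterior shape = α + Σxᵢ, posterior rate = β + n.
So α = 60 − 43 = 17 and β = 18 − 11 = 7.

Gamma(shape=17, rate=7)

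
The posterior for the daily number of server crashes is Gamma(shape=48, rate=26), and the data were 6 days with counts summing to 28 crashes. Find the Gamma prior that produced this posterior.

A Gamma(α, β) prior (rate parametrization) on a Poisson rate with n observations summing to S gives posterior Gamma(α+S, β+n).
So α = 48 − 28 = 20 and β = 26 − 6 = 20.

Gamma(shape=20, rate=20)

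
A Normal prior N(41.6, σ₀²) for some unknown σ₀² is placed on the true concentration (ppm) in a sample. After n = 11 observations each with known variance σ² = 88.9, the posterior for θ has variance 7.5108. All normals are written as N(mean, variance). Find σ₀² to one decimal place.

σ₀² = 106.3

For the Normal–Normal model with known σ², precisions add: τ_n = τ₀ + n/σ².
So 1/σ₀² = 1/7.5108 − 11/88.9 = 0.133142 − 0.123735 = 0.009407.
Hence σ₀² = 1/0.009407 ≈ 106.3.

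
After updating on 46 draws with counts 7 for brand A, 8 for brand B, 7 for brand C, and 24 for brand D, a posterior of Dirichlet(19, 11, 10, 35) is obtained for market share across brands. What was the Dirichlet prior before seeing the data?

For a Dirichlet(α) prior with multinomial counts c, the posterior is Dirichlet(α + c) componentwise.
Subtract each count from the matching posterior parameter: 19−7=12, 11−8=3, 10−7=3, 35−24=11.

Dirichlet(12, 3, 3, 11)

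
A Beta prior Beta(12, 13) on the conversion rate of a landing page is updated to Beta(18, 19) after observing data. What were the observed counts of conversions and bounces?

A Beta(α, β) prior with s successes and f failures in binomial data gives a Beta(α+s, β+f) posterior.
So s = 18 − 12 = 6 and f = 19 − 13 = 6.

6 conversions and 6 bounces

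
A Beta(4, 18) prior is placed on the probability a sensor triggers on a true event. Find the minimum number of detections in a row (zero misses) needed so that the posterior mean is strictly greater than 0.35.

k = 6

After k detections and 0 misses the posterior is Beta(4+k, 18), with mean (4+k)/(4+18+k).
Set (4+k)/(22+k) > 0.35 and solve: k > (0.35·22 − 4)/(1 − 0.35) = 5.692.
The smallest integer exceeding 5.692 is 6, and checking k=6: (10)/(28) = 0.3571 > 0.35.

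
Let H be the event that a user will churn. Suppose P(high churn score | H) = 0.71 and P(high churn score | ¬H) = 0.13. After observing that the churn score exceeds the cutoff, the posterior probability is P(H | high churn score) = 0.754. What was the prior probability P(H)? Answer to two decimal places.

Bayes' rule in odds form gives O(H|E) = O(H)·[P(E|H)/P(E|¬H)], hence O(H) = O(H|E)/LR.
Posterior odds = 0.754/(1−0.754) = 3.0650. LR = 0.71/0.13 = 5.4615.
Prior odds = 3.0650/5.4615 = 0.5612, so P(H) = 0.5612/(1+0.5612) ≈ 0.36.

P(H) = 0.36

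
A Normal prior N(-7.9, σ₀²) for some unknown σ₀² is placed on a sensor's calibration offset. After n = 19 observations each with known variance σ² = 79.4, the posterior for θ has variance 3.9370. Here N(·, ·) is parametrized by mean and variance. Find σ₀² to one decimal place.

For the Normal–Normal model with known σ², precisions add: τ_n = τ₀ + n/σ².
So 1/σ₀² = 1/3.9370 − 19/79.4 = 0.254001 − 0.239295 = 0.014706.
Hence σ₀² = 1/0.014706 ≈ 68.0.

σ₀² = 68.0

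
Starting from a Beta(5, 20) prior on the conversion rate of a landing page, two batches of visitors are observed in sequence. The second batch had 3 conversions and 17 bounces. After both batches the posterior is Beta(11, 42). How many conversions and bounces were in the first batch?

Because Beta–binomial updating is additive in the counts, the combined data contributed (α_post−α_prior, β_post−β_prior) successes and failures.
Total across both batches: 11−5=6 conversions, 42−20=22 bounces.
Subtract the second batch: 6−3=3 conversions and 22−17=5 bounces.

3 conversions and 5 bounces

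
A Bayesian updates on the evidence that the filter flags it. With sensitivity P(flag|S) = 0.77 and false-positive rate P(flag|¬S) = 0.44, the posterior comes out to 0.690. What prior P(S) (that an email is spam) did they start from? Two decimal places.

In odds form, posterior odds = prior odds × likelihood ratio, so prior odds = posterior odds ÷ LR.
Posterior odds = 0.690/(1−0.690) = 2.2258. LR = 0.77/0.44 = 1.7500.
Prior odds = 2.2258/1.7500 = 1.2719, so P(S) = 1.2719/(1+1.2719) ≈ 0.56.

P(S) = 0.56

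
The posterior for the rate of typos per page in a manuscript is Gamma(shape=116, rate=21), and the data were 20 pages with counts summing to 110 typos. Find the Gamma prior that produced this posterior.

Gamma–Poisson conjugacy: posterior shape = α + Σxᵢ, posterior rate = β + n.
So α = 116 − 110 = 6 and β = 21 − 20 = 1.

Gamma(shape=6, rate=1)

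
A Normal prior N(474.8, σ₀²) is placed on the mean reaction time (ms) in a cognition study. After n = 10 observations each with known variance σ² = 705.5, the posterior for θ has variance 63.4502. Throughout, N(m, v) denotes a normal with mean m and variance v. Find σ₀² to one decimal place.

σ₀² = 630.5

For the Normal–Normal model with known σ², precisions add: τ_n = τ₀ + n/σ².
So 1/σ₀² = 1/63.4502 − 10/705.5 = 0.015760 − 0.014174 = 0.001586.
Hence σ₀² = 1/0.001586 ≈ 630.5.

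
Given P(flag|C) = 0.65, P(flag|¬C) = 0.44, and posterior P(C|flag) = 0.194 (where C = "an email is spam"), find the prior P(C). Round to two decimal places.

In odds form, posterior odds = prior odds × likelihood ratio, so prior odds = posterior odds ÷ LR.
Posterior odds = 0.194/(1−0.194) = 0.2407. LR = 0.65/0.44 = 1.4773.
Prior odds = 0.2407/1.4773 = 0.1629, so P(C) = 0.1629/(1+0.1629) ≈ 0.14.

P(C) = 0.14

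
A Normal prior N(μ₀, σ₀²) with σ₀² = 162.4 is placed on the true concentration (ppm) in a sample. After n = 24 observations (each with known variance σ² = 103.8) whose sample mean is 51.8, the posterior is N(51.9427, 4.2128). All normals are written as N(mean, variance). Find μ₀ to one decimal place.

μ₀ = 57.3

The posterior mean is a precision-weighted average: μ_n = (τ₀μ₀ + τ_data·x̄)/(τ₀+τ_data), with τ₀=1/σ₀² and τ_data=n/σ².
Here τ₀ = 1/162.4 = 0.006158 and τ_data = 24/103.8 = 0.231214, so τ_n = 0.237372.
Rearranging for μ₀: μ₀ = (μ_n·τ_n − τ_data·x̄)/τ₀ = (51.9427·0.237372 − 0.231214·51.8) / 0.006158 = 0.352857/0.006158 ≈ 57.3.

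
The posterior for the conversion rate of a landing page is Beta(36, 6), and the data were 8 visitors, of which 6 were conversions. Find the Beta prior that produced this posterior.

Under Beta–binomial conjugacy the posterior parameters are (α+s, β+f).
Subtract the data counts: 36−6=30, 6−2=4.

Beta(30, 4)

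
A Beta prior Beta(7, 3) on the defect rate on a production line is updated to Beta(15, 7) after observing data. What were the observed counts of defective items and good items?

A Beta(α, β) prior with s successes and f failures in binomial data gives a Beta(α+s, β+f) posterior.
Match parameters: s=15−7=8, f=7−3=4.

8 defective items and 4 good items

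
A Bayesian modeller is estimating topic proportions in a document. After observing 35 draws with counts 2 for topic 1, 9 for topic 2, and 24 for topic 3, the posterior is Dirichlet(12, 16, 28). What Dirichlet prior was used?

Dirichlet(10, 7, 4)

For a Dirichlet(α) prior with multinomial counts c, the posterior is Dirichlet(α + c) componentwise.
Subtract each count from the matching posterior parameter: 12−2=10, 16−9=7, 28−24=4.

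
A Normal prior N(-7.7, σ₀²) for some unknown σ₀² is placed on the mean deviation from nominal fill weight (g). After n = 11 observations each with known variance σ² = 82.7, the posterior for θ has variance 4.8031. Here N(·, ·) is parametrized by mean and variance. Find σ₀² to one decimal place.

σ₀² = 13.3

Posterior precision equals prior precision plus data precision: 1/σ_n² = 1/σ₀² + n/σ².
So 1/σ₀² = 1/4.8031 − 11/82.7 = 0.208199 − 0.133011 = 0.075188.
Hence σ₀² = 1/0.075188 ≈ 13.3.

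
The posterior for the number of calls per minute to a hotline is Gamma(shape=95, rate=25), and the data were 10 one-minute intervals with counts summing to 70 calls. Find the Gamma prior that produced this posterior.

Gamma(shape=25, rate=15)

A Gamma(α, β) prior (rate parametrization) on a Poisson rate with n observations summing to S gives posterior Gamma(α+S, β+n).
So α = 95 − 70 = 25 and β = 25 − 10 = 15.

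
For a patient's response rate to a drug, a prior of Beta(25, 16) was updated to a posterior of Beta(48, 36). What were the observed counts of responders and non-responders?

23 responders and 20 non-responders

A Beta(α, β) prior with s successes and f failures in binomial data gives a Beta(α+s, β+f) posterior.
Match parameters: s=48−25=23, f=36−16=20.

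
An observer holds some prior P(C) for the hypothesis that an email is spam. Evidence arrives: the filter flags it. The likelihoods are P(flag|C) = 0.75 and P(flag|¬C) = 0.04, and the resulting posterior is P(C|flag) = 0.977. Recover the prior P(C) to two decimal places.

In odds form, posterior odds = prior odds × likelihood ratio, so prior odds = posterior odds ÷ LR.
Posterior odds = 0.977/(1−0.977) = 42.4783. LR = 0.75/0.04 = 18.7500.
Prior odds = 42.4783/18.7500 = 2.2655, so P(C) = 2.2655/(1+2.2655) ≈ 0.69.

P(C) = 0.69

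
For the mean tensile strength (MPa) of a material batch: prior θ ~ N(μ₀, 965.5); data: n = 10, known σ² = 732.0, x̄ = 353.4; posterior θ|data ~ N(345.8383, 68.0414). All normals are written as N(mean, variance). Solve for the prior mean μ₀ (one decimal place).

μ₀ = 246.1

The posterior mean is a precision-weighted average: μ_n = (τ₀μ₀ + τ_data·x̄)/(τ₀+τ_data), with τ₀=1/σ₀² and τ_data=n/σ².
Here τ₀ = 1/965.5 = 0.001036 and τ_data = 10/732.0 = 0.013661, so τ_n = 0.014697.
Rearranging for μ₀: μ₀ = (μ_n·τ_n − τ_data·x̄)/τ₀ = (345.8383·0.014697 − 0.013661·353.4) / 0.001036 = 0.254988/0.001036 ≈ 246.1.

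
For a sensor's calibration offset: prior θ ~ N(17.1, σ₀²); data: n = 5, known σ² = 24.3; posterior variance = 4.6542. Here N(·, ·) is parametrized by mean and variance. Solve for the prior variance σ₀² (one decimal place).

σ₀² = 109.9

For the Normal–Normal model with known σ², precisions add: τ_n = τ₀ + n/σ².
So 1/σ₀² = 1/4.6542 − 5/24.3 = 0.214860 − 0.205761 = 0.009099.
Hence σ₀² = 1/0.009099 ≈ 109.9.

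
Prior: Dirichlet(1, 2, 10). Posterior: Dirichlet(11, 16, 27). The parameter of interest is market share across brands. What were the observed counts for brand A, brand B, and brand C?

For a Dirichlet(α) prior with multinomial counts c, the posterior is Dirichlet(α + c) componentwise.
Counts are posterior − prior componentwise: 11−1=10, 16−2=14, 27−10=17.

counts (10, 14, 17)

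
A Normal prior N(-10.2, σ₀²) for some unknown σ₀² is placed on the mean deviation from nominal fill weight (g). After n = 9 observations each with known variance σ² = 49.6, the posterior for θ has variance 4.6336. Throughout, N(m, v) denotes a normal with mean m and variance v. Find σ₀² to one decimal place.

σ₀² = 29.1

For the Normal–Normal model with known σ², precisions add: τ_n = τ₀ + n/σ².
So 1/σ₀² = 1/4.6336 − 9/49.6 = 0.215815 − 0.181452 = 0.034363.
Hence σ₀² = 1/0.034363 ≈ 29.1.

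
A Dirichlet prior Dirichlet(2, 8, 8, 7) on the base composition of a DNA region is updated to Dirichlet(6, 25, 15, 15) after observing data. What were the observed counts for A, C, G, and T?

For a Dirichlet(α) prior with multinomial counts c, the posterior is Dirichlet(α + c) componentwise.
Counts are posterior − prior componentwise: 6−2=4, 25−8=17, 15−8=7, 15−7=8.

counts (4, 17, 7, 8)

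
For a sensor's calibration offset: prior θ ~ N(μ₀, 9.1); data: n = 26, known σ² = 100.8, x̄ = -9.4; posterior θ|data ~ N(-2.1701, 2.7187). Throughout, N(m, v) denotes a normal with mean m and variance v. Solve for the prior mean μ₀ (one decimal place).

With known observation variance, the Normal–Normal posterior has precision τ_n = τ₀ + n/σ² and mean μ_n = (τ₀μ₀ + (n/σ²)x̄)/τ_n.
Here τ₀ = 1/9.1 = 0.109890 and τ_data = 26/100.8 = 0.257937, so τ_n = 0.367827.
Rearranging for μ₀: μ₀ = (μ_n·τ_n − τ_data·x̄)/τ₀ = (-2.1701·0.367827 − 0.257937·-9.4) / 0.109890 = 1.626386/0.109890 ≈ 14.8.

μ₀ = 14.8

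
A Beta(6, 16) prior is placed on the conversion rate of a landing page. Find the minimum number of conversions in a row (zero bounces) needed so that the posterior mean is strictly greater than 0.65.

After k conversions and 0 bounces the posterior is Beta(6+k, 16), with mean (6+k)/(6+16+k).
Set (6+k)/(22+k) > 0.65 and solve: k > (0.65·22 − 6)/(1 − 0.65) = 23.714.
The smallest integer exceeding 23.714 is 24, and checking k=24: (30)/(46) = 0.6522 > 0.65.

k = 24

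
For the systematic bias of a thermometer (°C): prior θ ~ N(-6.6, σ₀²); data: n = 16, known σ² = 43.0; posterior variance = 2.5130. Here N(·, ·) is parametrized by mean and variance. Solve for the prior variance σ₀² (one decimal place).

σ₀² = 38.7

Posterior precision equals prior precision plus data precision: 1/σ_n² = 1/σ₀² + n/σ².
So 1/σ₀² = 1/2.5130 − 16/43.0 = 0.397931 − 0.372093 = 0.025838.
Hence σ₀² = 1/0.025838 ≈ 38.7.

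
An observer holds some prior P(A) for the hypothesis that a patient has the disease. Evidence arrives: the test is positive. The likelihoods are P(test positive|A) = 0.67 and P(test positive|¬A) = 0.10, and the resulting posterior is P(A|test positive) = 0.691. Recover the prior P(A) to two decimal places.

In odds form, posterior odds = prior odds × likelihood ratio, so prior odds = posterior odds ÷ LR.
Posterior odds = 0.691/(1−0.691) = 2.2362. LR = 0.67/0.10 = 6.7000.
Prior odds = 2.2362/6.7000 = 0.3338, so P(A) = 0.3338/(1+0.3338) ≈ 0.25.

P(A) = 0.25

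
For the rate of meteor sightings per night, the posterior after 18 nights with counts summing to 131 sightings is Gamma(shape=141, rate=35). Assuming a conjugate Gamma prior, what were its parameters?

Gamma–Poisson conjugacy: posterior shape = α + Σxᵢ, posterior rate = β + n.
So α = 141 − 131 = 10 and β = 35 − 18 = 17.

Gamma(shape=10, rate=17)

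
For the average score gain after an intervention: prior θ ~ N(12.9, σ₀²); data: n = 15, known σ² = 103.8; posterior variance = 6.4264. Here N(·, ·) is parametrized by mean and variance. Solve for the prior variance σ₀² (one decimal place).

For the Normal–Normal model with known σ², precisions add: τ_n = τ₀ + n/σ².
So 1/σ₀² = 1/6.4264 − 15/103.8 = 0.155608 − 0.144509 = 0.011099.
Hence σ₀² = 1/0.011099 ≈ 90.1.

σ₀² = 90.1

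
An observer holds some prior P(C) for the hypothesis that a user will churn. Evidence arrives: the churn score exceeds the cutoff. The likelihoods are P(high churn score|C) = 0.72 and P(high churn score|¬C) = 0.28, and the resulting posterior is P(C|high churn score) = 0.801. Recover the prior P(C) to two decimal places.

In odds form, posterior odds = prior odds × likelihood ratio, so prior odds = posterior odds ÷ LR.
Posterior odds = 0.801/(1−0.801) = 4.0251. LR = 0.72/0.28 = 2.5714.
Prior odds = 4.0251/2.5714 = 1.5653, so P(C) = 1.5653/(1+1.5653) ≈ 0.61.

P(C) = 0.61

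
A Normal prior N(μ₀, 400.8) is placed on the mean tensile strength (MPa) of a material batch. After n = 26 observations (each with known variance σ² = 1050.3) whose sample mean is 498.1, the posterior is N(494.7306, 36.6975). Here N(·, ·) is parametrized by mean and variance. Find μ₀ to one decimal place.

μ₀ = 461.3

The posterior mean is a precision-weighted average: μ_n = (τ₀μ₀ + τ_data·x̄)/(τ₀+τ_data), with τ₀=1/σ₀² and τ_data=n/σ².
Here τ₀ = 1/400.8 = 0.002495 and τ_data = 26/1050.3 = 0.024755, so τ_n = 0.027250.
Rearranging for μ₀: μ₀ = (μ_n·τ_n − τ_data·x̄)/τ₀ = (494.7306·0.027250 − 0.024755·498.1) / 0.002495 = 1.150943/0.002495 ≈ 461.3.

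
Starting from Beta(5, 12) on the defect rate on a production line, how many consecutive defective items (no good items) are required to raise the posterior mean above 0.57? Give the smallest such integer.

k = 11

After k defective items and 0 good items the posterior is Beta(5+k, 12), with mean (5+k)/(5+12+k).
Set (5+k)/(17+k) > 0.57 and solve: k > (0.57·17 − 5)/(1 − 0.57) = 10.907.
The smallest integer exceeding 10.907 is 11.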